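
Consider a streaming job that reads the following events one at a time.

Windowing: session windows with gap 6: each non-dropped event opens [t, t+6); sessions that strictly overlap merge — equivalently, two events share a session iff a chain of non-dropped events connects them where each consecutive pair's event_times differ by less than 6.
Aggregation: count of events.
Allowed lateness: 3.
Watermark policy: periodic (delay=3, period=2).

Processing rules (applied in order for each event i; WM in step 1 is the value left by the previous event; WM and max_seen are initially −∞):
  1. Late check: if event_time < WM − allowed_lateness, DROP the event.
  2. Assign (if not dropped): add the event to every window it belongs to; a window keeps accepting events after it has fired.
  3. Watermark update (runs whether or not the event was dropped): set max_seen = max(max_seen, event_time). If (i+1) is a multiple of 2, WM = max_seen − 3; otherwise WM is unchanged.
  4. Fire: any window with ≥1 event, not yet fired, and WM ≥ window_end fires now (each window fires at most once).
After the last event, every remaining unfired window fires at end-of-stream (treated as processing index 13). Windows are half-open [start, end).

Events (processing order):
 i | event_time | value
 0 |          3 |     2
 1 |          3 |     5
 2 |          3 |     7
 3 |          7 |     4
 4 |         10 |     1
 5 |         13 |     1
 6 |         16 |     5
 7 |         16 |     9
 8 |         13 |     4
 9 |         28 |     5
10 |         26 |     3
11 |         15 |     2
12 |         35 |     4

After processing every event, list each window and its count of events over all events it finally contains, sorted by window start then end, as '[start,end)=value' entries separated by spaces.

[3,22)=9 [26,34)=2 [35,41)=1

i=0 t=3 v=2: → [3,9); WM=−∞
i=1 t=3 v=5: → [3,9); WM=0
i=2 t=3 v=7: → [3,9); WM=0
i=3 t=7 v=4: → [3,13); WM=4
i=4 t=10 v=1: → [3,16); WM=4
i=5 t=13 v=1: → [3,19); WM=10
i=6 t=16 v=5: → [3,22); WM=10
i=7 t=16 v=9: → [3,22); WM=13
i=8 t=13 v=4: → [3,22); WM=13
i=9 t=28 v=5: → [28,34); WM=25
i=10 t=26 v=3: → [26,34); WM=25
i=11 t=15 v=2: DROP (t<25-3); WM=25
i=12 t=35 v=4: → [35,41); WM=25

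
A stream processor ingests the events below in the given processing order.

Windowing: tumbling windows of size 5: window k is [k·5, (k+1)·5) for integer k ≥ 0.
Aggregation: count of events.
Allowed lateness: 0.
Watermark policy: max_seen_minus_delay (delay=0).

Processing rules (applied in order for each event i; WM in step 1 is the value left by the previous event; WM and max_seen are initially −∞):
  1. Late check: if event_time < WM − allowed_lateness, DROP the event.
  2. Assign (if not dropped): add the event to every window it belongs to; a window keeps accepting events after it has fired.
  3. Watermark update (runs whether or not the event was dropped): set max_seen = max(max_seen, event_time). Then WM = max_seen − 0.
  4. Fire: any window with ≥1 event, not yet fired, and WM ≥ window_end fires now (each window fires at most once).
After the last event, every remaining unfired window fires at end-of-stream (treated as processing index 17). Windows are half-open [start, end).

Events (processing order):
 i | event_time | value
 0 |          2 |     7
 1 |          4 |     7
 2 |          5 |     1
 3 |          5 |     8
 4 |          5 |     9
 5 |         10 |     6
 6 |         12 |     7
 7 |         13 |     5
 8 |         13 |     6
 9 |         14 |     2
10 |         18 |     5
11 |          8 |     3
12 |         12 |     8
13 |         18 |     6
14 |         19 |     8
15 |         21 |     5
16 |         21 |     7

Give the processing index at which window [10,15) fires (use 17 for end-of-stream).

i=0 t=2 v=7: → [0,5); WM=2
i=1 t=4 v=7: → [0,5); WM=4
i=2 t=5 v=1: → [5,10); WM=5; [0,5) fires=2
i=3 t=5 v=8: → [5,10); WM=5
i=4 t=5 v=9: → [5,10); WM=5
i=5 t=10 v=6: → [10,15); WM=10; [5,10) fires=3
i=6 t=12 v=7: → [10,15); WM=12
i=7 t=13 v=5: → [10,15); WM=13
i=8 t=13 v=6: → [10,15); WM=13
i=9 t=14 v=2: → [10,15); WM=14
i=10 t=18 v=5: → [15,20); WM=18; [10,15) fires=5
i=11 t=8 v=3: DROP (t<18-0); WM=18
i=12 t=12 v=8: DROP (t<18-0); WM=18
i=13 t=18 v=6: → [15,20); WM=18
i=14 t=19 v=8: → [15,20); WM=19
i=15 t=21 v=5: → [20,25); WM=21; [15,20) fires=3
i=16 t=21 v=7: → [20,25); WM=21

10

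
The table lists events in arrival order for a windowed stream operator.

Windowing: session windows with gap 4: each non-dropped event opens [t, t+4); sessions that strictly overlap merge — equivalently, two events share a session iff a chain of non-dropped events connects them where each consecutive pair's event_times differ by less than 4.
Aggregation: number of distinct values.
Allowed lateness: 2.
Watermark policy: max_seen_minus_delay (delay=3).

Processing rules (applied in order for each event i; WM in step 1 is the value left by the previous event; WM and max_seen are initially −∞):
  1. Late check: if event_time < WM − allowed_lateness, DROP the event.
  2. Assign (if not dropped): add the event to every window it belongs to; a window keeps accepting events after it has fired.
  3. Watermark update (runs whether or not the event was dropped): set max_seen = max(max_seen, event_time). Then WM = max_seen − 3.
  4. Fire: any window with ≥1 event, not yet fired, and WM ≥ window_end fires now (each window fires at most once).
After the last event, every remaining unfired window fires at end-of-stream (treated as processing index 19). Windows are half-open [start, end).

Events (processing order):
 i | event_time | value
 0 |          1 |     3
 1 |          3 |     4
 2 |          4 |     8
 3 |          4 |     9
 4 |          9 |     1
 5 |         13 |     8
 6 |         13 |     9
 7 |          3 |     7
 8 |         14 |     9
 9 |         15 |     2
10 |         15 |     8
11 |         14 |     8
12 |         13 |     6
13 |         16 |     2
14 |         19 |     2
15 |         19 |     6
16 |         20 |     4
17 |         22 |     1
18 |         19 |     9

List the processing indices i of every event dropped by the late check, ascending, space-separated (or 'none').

7

i=0 t=1 v=3: → [1,5); WM=-2
i=1 t=3 v=4: → [1,7); WM=0
i=2 t=4 v=8: → [1,8); WM=1
i=3 t=4 v=9: → [1,8); WM=1
i=4 t=9 v=1: → [9,13); WM=6
i=5 t=13 v=8: → [13,17); WM=10
i=6 t=13 v=9: → [13,17); WM=10
i=7 t=3 v=7: DROP (t<10-2); WM=10
i=8 t=14 v=9: → [13,18); WM=11
i=9 t=15 v=2: → [13,19); WM=12
i=10 t=15 v=8: → [13,19); WM=12
i=11 t=14 v=8: → [13,19); WM=12
i=12 t=13 v=6: → [13,19); WM=12
i=13 t=16 v=2: → [13,20); WM=13
i=14 t=19 v=2: → [13,23); WM=16
i=15 t=19 v=6: → [13,23); WM=16
i=16 t=20 v=4: → [13,24); WM=17
i=17 t=22 v=1: → [13,26); WM=19
i=18 t=19 v=9: → [13,26); WM=19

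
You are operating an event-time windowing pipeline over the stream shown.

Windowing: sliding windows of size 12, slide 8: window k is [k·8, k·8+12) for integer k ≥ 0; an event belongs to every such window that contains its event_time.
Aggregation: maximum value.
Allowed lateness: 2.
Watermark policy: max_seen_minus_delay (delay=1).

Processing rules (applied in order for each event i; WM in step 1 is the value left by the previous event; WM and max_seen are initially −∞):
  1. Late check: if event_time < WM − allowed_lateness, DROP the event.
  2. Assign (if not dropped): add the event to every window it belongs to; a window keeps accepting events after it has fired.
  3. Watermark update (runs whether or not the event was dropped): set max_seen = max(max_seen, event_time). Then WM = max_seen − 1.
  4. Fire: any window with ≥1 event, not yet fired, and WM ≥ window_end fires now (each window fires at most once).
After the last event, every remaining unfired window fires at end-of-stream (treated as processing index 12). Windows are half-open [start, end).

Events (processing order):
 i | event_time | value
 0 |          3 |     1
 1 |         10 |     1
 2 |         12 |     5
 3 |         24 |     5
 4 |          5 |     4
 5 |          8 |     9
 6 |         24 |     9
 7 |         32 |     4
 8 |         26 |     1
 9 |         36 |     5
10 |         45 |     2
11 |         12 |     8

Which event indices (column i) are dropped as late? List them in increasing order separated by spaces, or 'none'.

4 5 8 11

i=0 t=3 v=1: → [0,12); WM=2
i=1 t=10 v=1: → [8,20),[0,12); WM=9
i=2 t=12 v=5: → [8,20); WM=11
i=3 t=24 v=5: → [24,36),[16,28); WM=23; [0,12) fires=1 [8,20) fires=5
i=4 t=5 v=4: DROP (t<23-2); WM=23
i=5 t=8 v=9: DROP (t<23-2); WM=23
i=6 t=24 v=9: → [24,36),[16,28); WM=23
i=7 t=32 v=4: → [32,44),[24,36); WM=31; [16,28) fires=9
i=8 t=26 v=1: DROP (t<31-2); WM=31
i=9 t=36 v=5: → [32,44); WM=35
i=10 t=45 v=2: → [40,52); WM=44; [24,36) fires=9 [32,44) fires=5
i=11 t=12 v=8: DROP (t<44-2); WM=44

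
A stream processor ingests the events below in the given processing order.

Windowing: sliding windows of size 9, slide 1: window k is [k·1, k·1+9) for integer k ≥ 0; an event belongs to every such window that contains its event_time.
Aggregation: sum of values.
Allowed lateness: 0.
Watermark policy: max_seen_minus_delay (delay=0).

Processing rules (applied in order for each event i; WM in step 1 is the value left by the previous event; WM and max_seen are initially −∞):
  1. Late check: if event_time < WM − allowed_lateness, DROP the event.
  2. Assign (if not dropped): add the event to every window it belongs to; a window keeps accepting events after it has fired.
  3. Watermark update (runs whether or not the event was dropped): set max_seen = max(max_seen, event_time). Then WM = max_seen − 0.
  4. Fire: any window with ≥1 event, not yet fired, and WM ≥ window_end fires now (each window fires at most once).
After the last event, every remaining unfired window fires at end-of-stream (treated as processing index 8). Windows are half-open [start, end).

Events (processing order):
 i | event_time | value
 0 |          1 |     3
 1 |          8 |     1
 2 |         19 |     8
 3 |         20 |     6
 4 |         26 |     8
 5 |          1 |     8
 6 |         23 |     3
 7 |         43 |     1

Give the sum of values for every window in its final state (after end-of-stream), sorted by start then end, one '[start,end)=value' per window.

[0,9)=4 [1,10)=4 [2,11)=1 [3,12)=1 [4,13)=1 [5,14)=1 [6,15)=1 [7,16)=1 [8,17)=1 [11,20)=8 [12,21)=14 [13,22)=14 [14,23)=14 [15,24)=14 [16,25)=14 [17,26)=14 [18,27)=22 [19,28)=22 [20,29)=14 [21,30)=8 [22,31)=8 [23,32)=8 [24,33)=8 [25,34)=8 [26,35)=8 [35,44)=1 [36,45)=1 [37,46)=1 [38,47)=1 [39,48)=1 [40,49)=1 [41,50)=1 [42,51)=1 [43,52)=1

i=0 t=1 v=3: → [1,10),[0,9); WM=1
i=1 t=8 v=1: → [8,17),[7,16),[6,15),[5,14),[4,13),[3,12),[2,11),[1,10),[0,9); WM=8
i=2 t=19 v=8: → [19,28),[18,27),[17,26),[16,25),[15,24),[14,23),[13,22),[12,21),[11,20); WM=19; [0,9) fires=4 [1,10) fires=4 [2,11) fires=1 [3,12) fires=1 [4,13) fires=1 [5,14) fires=1 [6,15) fires=1 [7,16) fires=1 [8,17) fires=1
i=3 t=20 v=6: → [20,29),[19,28),[18,27),[17,26),[16,25),[15,24),[14,23),[13,22),[12,21); WM=20; [11,20) fires=8
i=4 t=26 v=8: → [26,35),[25,34),[24,33),[23,32),[22,31),[21,30),[20,29),[19,28),[18,27); WM=26; [12,21) fires=14 [13,22) fires=14 [14,23) fires=14 [15,24) fires=14 [16,25) fires=14 [17,26) fires=14
i=5 t=1 v=8: DROP (t<26-0); WM=26
i=6 t=23 v=3: DROP (t<26-0); WM=26
i=7 t=43 v=1: → [43,52),[42,51),[41,50),[40,49),[39,48),[38,47),[37,46),[36,45),[35,44); WM=43; [18,27) fires=22 [19,28) fires=22 [20,29) fires=14 [21,30) fires=8 [22,31) fires=8 [23,32) fires=8 [24,33) fires=8 [25,34) fires=8 [26,35) fires=8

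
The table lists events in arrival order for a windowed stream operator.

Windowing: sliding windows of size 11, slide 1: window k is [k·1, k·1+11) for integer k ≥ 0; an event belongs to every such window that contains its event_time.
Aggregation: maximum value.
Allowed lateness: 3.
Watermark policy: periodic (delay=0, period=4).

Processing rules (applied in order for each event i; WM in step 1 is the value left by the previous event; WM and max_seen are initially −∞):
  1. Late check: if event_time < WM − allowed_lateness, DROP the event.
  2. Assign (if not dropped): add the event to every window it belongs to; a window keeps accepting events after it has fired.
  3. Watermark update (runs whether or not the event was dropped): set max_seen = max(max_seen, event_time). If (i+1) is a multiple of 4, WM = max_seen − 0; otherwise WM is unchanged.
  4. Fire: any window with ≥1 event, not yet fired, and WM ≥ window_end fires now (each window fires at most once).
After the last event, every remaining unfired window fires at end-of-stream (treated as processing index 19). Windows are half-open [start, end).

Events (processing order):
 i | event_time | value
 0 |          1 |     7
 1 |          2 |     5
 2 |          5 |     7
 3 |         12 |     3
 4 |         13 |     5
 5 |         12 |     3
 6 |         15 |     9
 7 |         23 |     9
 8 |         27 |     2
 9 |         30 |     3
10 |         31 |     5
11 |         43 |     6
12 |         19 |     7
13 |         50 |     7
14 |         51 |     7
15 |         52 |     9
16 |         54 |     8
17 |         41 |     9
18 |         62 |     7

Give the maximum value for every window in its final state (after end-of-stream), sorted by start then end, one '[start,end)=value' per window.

[0,11)=7 [1,12)=7 [2,13)=7 [3,14)=7 [4,15)=7 [5,16)=9 [6,17)=9 [7,18)=9 [8,19)=9 [9,20)=9 [10,21)=9 [11,22)=9 [12,23)=9 [13,24)=9 [14,25)=9 [15,26)=9 [16,27)=9 [17,28)=9 [18,29)=9 [19,30)=9 [20,31)=9 [21,32)=9 [22,33)=9 [23,34)=9 [24,35)=5 [25,36)=5 [26,37)=5 [27,38)=5 [28,39)=5 [29,40)=5 [30,41)=5 [31,42)=5 [33,44)=6 [34,45)=6 [35,46)=6 [36,47)=6 [37,48)=6 [38,49)=6 [39,50)=6 [40,51)=7 [41,52)=7 [42,53)=9 [43,54)=9 [44,55)=9 [45,56)=9 [46,57)=9 [47,58)=9 [48,59)=9 [49,60)=9 [50,61)=9 [51,62)=9 [52,63)=9 [53,64)=8 [54,65)=8 [55,66)=7 [56,67)=7 [57,68)=7 [58,69)=7 [59,70)=7 [60,71)=7 [61,72)=7 [62,73)=7

i=0 t=1 v=7: → [1,12),[0,11); WM=−∞
i=1 t=2 v=5: → [2,13),[1,12),[0,11); WM=−∞
i=2 t=5 v=7: → [5,16),[4,15),[3,14),[2,13),[1,12),[0,11); WM=−∞
i=3 t=12 v=3: → [12,23),[11,22),[10,21),[9,20),[8,19),[7,18),[6,17),[5,16),[4,15),[3,14),[2,13); WM=12; [0,11) fires=7 [1,12) fires=7
i=4 t=13 v=5: → [13,24),[12,23),[11,22),[10,21),[9,20),[8,19),[7,18),[6,17),[5,16),[4,15),[3,14); WM=12
i=5 t=12 v=3: → [12,23),[11,22),[10,21),[9,20),[8,19),[7,18),[6,17),[5,16),[4,15),[3,14),[2,13); WM=12
i=6 t=15 v=9: → [15,26),[14,25),[13,24),[12,23),[11,22),[10,21),[9,20),[8,19),[7,18),[6,17),[5,16); WM=12
i=7 t=23 v=9: → [23,34),[22,33),[21,32),[20,31),[19,30),[18,29),[17,28),[16,27),[15,26),[14,25),[13,24); WM=23; [2,13) fires=7 [3,14) fires=7 [4,15) fires=7 [5,16) fires=9 [6,17) fires=9 [7,18) fires=9 [8,19) fires=9 [9,20) fires=9 [10,21) fires=9 [11,22) fires=9 [12,23) fires=9
i=8 t=27 v=2: → [27,38),[26,37),[25,36),[24,35),[23,34),[22,33),[21,32),[20,31),[19,30),[18,29),[17,28); WM=23
i=9 t=30 v=3: → [30,41),[29,40),[28,39),[27,38),[26,37),[25,36),[24,35),[23,34),[22,33),[21,32),[20,31); WM=23
i=10 t=31 v=5: → [31,42),[30,41),[29,40),[28,39),[27,38),[26,37),[25,36),[24,35),[23,34),[22,33),[21,32); WM=23
i=11 t=43 v=6: → [43,54),[42,53),[41,52),[40,51),[39,50),[38,49),[37,48),[36,47),[35,46),[34,45),[33,44); WM=43; [13,24) fires=9 [14,25) fires=9 [15,26) fires=9 [16,27) fires=9 [17,28) fires=9 [18,29) fires=9 [19,30) fires=9 [20,31) fires=9 [21,32) fires=9 [22,33) fires=9 [23,34) fires=9 [24,35) fires=5 [25,36) fires=5 [26,37) fires=5 [27,38) fires=5 [28,39) fires=5 [29,40) fires=5 [30,41) fires=5 [31,42) fires=5
i=12 t=19 v=7: DROP (t<43-3); WM=43
i=13 t=50 v=7: → [50,61),[49,60),[48,59),[47,58),[46,57),[45,56),[44,55),[43,54),[42,53),[41,52),[40,51); WM=43
i=14 t=51 v=7: → [51,62),[50,61),[49,60),[48,59),[47,58),[46,57),[45,56),[44,55),[43,54),[42,53),[41,52); WM=43
i=15 t=52 v=9: → [52,63),[51,62),[50,61),[49,60),[48,59),[47,58),[46,57),[45,56),[44,55),[43,54),[42,53); WM=52; [33,44) fires=6 [34,45) fires=6 [35,46) fires=6 [36,47) fires=6 [37,48) fires=6 [38,49) fires=6 [39,50) fires=6 [40,51) fires=7 [41,52) fires=7
i=16 t=54 v=8: → [54,65),[53,64),[52,63),[51,62),[50,61),[49,60),[48,59),[47,58),[46,57),[45,56),[44,55); WM=52
i=17 t=41 v=9: DROP (t<52-3); WM=52
i=18 t=62 v=7: → [62,73),[61,72),[60,71),[59,70),[58,69),[57,68),[56,67),[55,66),[54,65),[53,64),[52,63); WM=52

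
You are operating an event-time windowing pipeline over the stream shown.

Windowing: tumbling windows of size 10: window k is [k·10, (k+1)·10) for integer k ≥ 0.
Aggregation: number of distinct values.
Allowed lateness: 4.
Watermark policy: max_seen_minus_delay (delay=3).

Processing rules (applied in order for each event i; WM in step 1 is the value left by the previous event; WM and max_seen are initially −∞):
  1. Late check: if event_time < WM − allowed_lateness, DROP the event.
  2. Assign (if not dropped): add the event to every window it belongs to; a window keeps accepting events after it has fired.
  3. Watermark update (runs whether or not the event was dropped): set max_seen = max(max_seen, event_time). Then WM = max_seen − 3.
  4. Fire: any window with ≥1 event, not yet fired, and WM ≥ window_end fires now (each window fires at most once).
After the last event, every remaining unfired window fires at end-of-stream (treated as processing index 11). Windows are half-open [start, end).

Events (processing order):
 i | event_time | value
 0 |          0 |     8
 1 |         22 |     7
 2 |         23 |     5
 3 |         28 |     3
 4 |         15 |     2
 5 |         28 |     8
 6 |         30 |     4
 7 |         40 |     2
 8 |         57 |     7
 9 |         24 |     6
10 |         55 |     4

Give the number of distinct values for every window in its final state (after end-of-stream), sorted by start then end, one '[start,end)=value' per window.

[0,10)=1 [20,30)=4 [30,40)=1 [40,50)=1 [50,60)=2

i=0 t=0 v=8: → [0,10); WM=-3
i=1 t=22 v=7: → [20,30); WM=19; [0,10) fires=1
i=2 t=23 v=5: → [20,30); WM=20
i=3 t=28 v=3: → [20,30); WM=25
i=4 t=15 v=2: DROP (t<25-4); WM=25
i=5 t=28 v=8: → [20,30); WM=25
i=6 t=30 v=4: → [30,40); WM=27
i=7 t=40 v=2: → [40,50); WM=37; [20,30) fires=4
i=8 t=57 v=7: → [50,60); WM=54; [30,40) fires=1 [40,50) fires=1
i=9 t=24 v=6: DROP (t<54-4); WM=54
i=10 t=55 v=4: → [50,60); WM=54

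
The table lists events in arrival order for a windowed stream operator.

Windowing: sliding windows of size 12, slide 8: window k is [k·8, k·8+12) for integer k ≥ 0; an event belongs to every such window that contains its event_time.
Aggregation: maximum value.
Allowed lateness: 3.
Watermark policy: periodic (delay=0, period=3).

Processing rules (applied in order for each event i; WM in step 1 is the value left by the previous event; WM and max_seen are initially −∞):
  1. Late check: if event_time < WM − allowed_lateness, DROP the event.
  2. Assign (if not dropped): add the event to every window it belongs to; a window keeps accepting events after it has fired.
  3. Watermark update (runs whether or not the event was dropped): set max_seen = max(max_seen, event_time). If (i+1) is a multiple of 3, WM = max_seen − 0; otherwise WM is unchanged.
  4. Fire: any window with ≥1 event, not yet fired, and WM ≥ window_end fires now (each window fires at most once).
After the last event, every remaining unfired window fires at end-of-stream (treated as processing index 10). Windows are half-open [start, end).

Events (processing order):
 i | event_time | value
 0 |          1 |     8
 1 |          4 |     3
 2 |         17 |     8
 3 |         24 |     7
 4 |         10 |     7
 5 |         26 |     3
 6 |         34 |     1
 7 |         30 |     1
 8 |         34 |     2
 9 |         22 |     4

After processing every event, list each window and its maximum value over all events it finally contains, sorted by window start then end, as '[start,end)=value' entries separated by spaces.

i=0 t=1 v=8: → [0,12); WM=−∞
i=1 t=4 v=3: → [0,12); WM=−∞
i=2 t=17 v=8: → [16,28),[8,20); WM=17; [0,12) fires=8
i=3 t=24 v=7: → [24,36),[16,28); WM=17
i=4 t=10 v=7: DROP (t<17-3); WM=17
i=5 t=26 v=3: → [24,36),[16,28); WM=26; [8,20) fires=8
i=6 t=34 v=1: → [32,44),[24,36); WM=26
i=7 t=30 v=1: → [24,36); WM=26
i=8 t=34 v=2: → [32,44),[24,36); WM=34; [16,28) fires=8
i=9 t=22 v=4: DROP (t<34-3); WM=34

[0,12)=8 [8,20)=8 [16,28)=8 [24,36)=7 [32,44)=2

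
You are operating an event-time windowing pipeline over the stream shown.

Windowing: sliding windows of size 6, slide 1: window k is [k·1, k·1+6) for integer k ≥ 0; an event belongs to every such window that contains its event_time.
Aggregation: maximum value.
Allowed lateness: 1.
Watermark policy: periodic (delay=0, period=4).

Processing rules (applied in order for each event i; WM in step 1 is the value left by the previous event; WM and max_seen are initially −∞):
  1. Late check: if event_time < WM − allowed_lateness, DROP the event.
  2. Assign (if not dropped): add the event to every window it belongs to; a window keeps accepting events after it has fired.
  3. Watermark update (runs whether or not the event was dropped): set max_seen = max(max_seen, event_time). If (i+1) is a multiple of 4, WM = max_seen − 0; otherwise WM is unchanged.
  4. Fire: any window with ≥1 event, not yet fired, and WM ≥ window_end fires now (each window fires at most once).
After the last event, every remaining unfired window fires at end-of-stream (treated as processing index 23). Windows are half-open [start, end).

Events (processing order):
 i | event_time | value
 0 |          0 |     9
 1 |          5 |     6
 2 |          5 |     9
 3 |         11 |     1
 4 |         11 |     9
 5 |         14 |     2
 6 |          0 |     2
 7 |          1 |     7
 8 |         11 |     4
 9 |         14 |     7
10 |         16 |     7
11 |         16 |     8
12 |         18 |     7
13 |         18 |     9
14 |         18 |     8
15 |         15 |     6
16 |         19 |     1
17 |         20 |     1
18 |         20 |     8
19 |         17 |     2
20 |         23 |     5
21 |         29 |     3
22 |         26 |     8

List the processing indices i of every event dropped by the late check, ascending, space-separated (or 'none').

i=0 t=0 v=9: → [0,6); WM=−∞
i=1 t=5 v=6: → [5,11),[4,10),[3,9),[2,8),[1,7),[0,6); WM=−∞
i=2 t=5 v=9: → [5,11),[4,10),[3,9),[2,8),[1,7),[0,6); WM=−∞
i=3 t=11 v=1: → [11,17),[10,16),[9,15),[8,14),[7,13),[6,12); WM=11; [0,6) fires=9 [1,7) fires=9 [2,8) fires=9 [3,9) fires=9 [4,10) fires=9 [5,11) fires=9
i=4 t=11 v=9: → [11,17),[10,16),[9,15),[8,14),[7,13),[6,12); WM=11
i=5 t=14 v=2: → [14,20),[13,19),[12,18),[11,17),[10,16),[9,15); WM=11
i=6 t=0 v=2: DROP (t<11-1); WM=11
i=7 t=1 v=7: DROP (t<11-1); WM=14; [6,12) fires=9 [7,13) fires=9 [8,14) fires=9
i=8 t=11 v=4: DROP (t<14-1); WM=14
i=9 t=14 v=7: → [14,20),[13,19),[12,18),[11,17),[10,16),[9,15); WM=14
i=10 t=16 v=7: → [16,22),[15,21),[14,20),[13,19),[12,18),[11,17); WM=14
i=11 t=16 v=8: → [16,22),[15,21),[14,20),[13,19),[12,18),[11,17); WM=16; [9,15) fires=9 [10,16) fires=9
i=12 t=18 v=7: → [18,24),[17,23),[16,22),[15,21),[14,20),[13,19); WM=16
i=13 t=18 v=9: → [18,24),[17,23),[16,22),[15,21),[14,20),[13,19); WM=16
i=14 t=18 v=8: → [18,24),[17,23),[16,22),[15,21),[14,20),[13,19); WM=16
i=15 t=15 v=6: → [15,21),[14,20),[13,19),[12,18),[11,17),[10,16); WM=18; [11,17) fires=9 [12,18) fires=8
i=16 t=19 v=1: → [19,25),[18,24),[17,23),[16,22),[15,21),[14,20); WM=18
i=17 t=20 v=1: → [20,26),[19,25),[18,24),[17,23),[16,22),[15,21); WM=18
i=18 t=20 v=8: → [20,26),[19,25),[18,24),[17,23),[16,22),[15,21); WM=18
i=19 t=17 v=2: → [17,23),[16,22),[15,21),[14,20),[13,19),[12,18); WM=20; [13,19) fires=9 [14,20) fires=9
i=20 t=23 v=5: → [23,29),[22,28),[21,27),[20,26),[19,25),[18,24); WM=20
i=21 t=29 v=3: → [29,35),[28,34),[27,33),[26,32),[25,31),[24,30); WM=20
i=22 t=26 v=8: → [26,32),[25,31),[24,30),[23,29),[22,28),[21,27); WM=20

6 7 8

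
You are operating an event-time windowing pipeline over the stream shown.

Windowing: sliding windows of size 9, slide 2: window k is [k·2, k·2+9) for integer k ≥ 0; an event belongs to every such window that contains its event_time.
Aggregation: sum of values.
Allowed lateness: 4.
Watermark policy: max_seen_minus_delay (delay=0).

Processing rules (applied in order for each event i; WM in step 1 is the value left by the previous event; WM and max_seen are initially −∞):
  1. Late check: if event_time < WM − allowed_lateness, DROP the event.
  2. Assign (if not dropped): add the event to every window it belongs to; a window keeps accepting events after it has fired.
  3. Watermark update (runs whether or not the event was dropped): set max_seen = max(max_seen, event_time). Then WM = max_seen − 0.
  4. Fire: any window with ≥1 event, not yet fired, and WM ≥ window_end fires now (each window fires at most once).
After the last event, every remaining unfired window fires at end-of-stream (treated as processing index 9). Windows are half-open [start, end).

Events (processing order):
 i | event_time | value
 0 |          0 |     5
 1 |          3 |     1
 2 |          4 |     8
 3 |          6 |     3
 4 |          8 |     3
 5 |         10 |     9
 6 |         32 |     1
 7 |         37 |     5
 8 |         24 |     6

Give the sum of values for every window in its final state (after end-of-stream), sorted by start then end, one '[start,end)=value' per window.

i=0 t=0 v=5: → [0,9); WM=0
i=1 t=3 v=1: → [2,11),[0,9); WM=3
i=2 t=4 v=8: → [4,13),[2,11),[0,9); WM=4
i=3 t=6 v=3: → [6,15),[4,13),[2,11),[0,9); WM=6
i=4 t=8 v=3: → [8,17),[6,15),[4,13),[2,11),[0,9); WM=8
i=5 t=10 v=9: → [10,19),[8,17),[6,15),[4,13),[2,11); WM=10; [0,9) fires=20
i=6 t=32 v=1: → [32,41),[30,39),[28,37),[26,35),[24,33); WM=32; [2,11) fires=24 [4,13) fires=23 [6,15) fires=15 [8,17) fires=12 [10,19) fires=9
i=7 t=37 v=5: → [36,45),[34,43),[32,41),[30,39); WM=37; [24,33) fires=1 [26,35) fires=1 [28,37) fires=1
i=8 t=24 v=6: DROP (t<37-4); WM=37

[0,9)=20 [2,11)=24 [4,13)=23 [6,15)=15 [8,17)=12 [10,19)=9 [24,33)=1 [26,35)=1 [28,37)=1 [30,39)=6 [32,41)=6 [34,43)=5 [36,45)=5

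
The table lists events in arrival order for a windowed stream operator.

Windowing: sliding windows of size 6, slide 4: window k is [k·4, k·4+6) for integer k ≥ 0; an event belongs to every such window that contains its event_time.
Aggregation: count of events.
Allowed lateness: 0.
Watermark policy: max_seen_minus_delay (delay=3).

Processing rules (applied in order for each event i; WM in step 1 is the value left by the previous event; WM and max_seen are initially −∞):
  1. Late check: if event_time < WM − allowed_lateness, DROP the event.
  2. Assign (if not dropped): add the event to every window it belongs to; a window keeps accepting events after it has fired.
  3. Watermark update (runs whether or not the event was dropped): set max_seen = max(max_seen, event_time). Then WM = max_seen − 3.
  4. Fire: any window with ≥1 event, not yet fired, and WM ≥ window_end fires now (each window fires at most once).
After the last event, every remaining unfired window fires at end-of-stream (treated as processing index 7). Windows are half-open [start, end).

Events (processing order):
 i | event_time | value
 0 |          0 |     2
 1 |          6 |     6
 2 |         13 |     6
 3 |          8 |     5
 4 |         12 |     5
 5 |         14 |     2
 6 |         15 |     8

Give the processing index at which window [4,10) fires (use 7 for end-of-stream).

2

i=0 t=0 v=2: → [0,6); WM=-3
i=1 t=6 v=6: → [4,10); WM=3
i=2 t=13 v=6: → [12,18),[8,14); WM=10; [0,6) fires=1 [4,10) fires=1
i=3 t=8 v=5: DROP (t<10-0); WM=10
i=4 t=12 v=5: → [12,18),[8,14); WM=10
i=5 t=14 v=2: → [12,18); WM=11
i=6 t=15 v=8: → [12,18); WM=12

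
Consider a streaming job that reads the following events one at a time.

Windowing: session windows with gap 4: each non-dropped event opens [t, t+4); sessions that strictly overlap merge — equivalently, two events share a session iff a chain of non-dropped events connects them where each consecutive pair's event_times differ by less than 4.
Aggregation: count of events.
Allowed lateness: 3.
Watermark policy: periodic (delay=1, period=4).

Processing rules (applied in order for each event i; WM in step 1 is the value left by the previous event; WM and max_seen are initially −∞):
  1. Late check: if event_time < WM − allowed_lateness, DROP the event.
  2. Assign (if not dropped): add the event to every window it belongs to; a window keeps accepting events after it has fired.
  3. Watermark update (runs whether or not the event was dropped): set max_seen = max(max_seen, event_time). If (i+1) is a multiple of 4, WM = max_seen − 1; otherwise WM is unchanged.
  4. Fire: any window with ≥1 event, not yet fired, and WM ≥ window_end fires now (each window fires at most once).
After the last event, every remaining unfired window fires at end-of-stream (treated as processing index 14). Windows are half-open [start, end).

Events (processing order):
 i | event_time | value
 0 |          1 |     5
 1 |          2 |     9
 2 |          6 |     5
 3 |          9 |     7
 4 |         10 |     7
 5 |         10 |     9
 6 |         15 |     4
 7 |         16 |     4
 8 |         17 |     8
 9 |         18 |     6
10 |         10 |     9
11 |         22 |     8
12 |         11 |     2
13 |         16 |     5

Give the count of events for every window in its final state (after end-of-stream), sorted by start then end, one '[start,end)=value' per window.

[1,6)=2 [6,14)=4 [15,22)=4 [22,26)=1

i=0 t=1 v=5: → [1,5); WM=−∞
i=1 t=2 v=9: → [1,6); WM=−∞
i=2 t=6 v=5: → [6,10); WM=−∞
i=3 t=9 v=7: → [6,13); WM=8
i=4 t=10 v=7: → [6,14); WM=8
i=5 t=10 v=9: → [6,14); WM=8
i=6 t=15 v=4: → [15,19); WM=8
i=7 t=16 v=4: → [15,20); WM=15
i=8 t=17 v=8: → [15,21); WM=15
i=9 t=18 v=6: → [15,22); WM=15
i=10 t=10 v=9: DROP (t<15-3); WM=15
i=11 t=22 v=8: → [22,26); WM=21
i=12 t=11 v=2: DROP (t<21-3); WM=21
i=13 t=16 v=5: DROP (t<21-3); WM=21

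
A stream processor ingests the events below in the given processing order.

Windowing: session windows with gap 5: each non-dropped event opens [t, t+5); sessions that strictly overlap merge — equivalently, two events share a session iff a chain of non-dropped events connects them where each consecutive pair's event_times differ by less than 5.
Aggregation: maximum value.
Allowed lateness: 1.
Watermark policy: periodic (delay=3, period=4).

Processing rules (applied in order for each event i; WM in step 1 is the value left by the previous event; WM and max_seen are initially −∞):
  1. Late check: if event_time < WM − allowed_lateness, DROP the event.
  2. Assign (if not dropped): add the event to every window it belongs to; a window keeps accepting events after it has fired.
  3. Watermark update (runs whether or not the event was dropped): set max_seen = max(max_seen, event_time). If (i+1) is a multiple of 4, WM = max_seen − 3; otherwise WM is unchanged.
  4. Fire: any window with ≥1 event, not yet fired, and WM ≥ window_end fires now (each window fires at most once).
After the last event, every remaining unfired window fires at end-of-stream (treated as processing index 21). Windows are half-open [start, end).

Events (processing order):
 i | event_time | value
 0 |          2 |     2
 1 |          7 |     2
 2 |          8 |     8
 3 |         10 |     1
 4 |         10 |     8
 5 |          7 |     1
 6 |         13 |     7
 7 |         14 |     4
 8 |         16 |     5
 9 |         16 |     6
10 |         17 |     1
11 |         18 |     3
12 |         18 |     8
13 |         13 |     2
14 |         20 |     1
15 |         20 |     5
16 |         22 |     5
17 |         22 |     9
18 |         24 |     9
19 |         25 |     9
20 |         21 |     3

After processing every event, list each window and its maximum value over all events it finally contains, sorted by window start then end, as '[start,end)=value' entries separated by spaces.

i=0 t=2 v=2: → [2,7); WM=−∞
i=1 t=7 v=2: → [7,12); WM=−∞
i=2 t=8 v=8: → [7,13); WM=−∞
i=3 t=10 v=1: → [7,15); WM=7
i=4 t=10 v=8: → [7,15); WM=7
i=5 t=7 v=1: → [7,15); WM=7
i=6 t=13 v=7: → [7,18); WM=7
i=7 t=14 v=4: → [7,19); WM=11
i=8 t=16 v=5: → [7,21); WM=11
i=9 t=16 v=6: → [7,21); WM=11
i=10 t=17 v=1: → [7,22); WM=11
i=11 t=18 v=3: → [7,23); WM=15
i=12 t=18 v=8: → [7,23); WM=15
i=13 t=13 v=2: DROP (t<15-1); WM=15
i=14 t=20 v=1: → [7,25); WM=15
i=15 t=20 v=5: → [7,25); WM=17
i=16 t=22 v=5: → [7,27); WM=17
i=17 t=22 v=9: → [7,27); WM=17
i=18 t=24 v=9: → [7,29); WM=17
i=19 t=25 v=9: → [7,30); WM=22
i=20 t=21 v=3: → [7,30); WM=22

[2,7)=2 [7,30)=9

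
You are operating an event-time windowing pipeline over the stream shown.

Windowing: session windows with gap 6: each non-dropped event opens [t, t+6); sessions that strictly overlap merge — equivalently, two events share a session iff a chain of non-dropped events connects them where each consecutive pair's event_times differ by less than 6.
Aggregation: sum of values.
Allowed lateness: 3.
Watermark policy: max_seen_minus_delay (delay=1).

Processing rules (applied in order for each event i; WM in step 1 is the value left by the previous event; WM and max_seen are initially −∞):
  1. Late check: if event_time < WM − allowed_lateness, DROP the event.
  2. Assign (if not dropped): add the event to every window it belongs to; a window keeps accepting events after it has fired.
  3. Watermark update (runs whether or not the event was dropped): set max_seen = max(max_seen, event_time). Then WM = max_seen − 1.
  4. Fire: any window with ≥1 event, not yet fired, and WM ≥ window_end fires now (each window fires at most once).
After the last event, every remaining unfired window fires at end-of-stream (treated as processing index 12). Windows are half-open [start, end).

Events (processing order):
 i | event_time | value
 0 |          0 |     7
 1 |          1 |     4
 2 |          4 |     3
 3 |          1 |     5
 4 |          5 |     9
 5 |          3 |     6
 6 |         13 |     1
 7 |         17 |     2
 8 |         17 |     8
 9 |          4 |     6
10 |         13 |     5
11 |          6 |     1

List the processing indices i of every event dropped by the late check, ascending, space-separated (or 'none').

i=0 t=0 v=7: → [0,6); WM=-1
i=1 t=1 v=4: → [0,7); WM=0
i=2 t=4 v=3: → [0,10); WM=3
i=3 t=1 v=5: → [0,10); WM=3
i=4 t=5 v=9: → [0,11); WM=4
i=5 t=3 v=6: → [0,11); WM=4
i=6 t=13 v=1: → [13,19); WM=12
i=7 t=17 v=2: → [13,23); WM=16
i=8 t=17 v=8: → [13,23); WM=16
i=9 t=4 v=6: DROP (t<16-3); WM=16
i=10 t=13 v=5: → [13,23); WM=16
i=11 t=6 v=1: DROP (t<16-3); WM=16

9 11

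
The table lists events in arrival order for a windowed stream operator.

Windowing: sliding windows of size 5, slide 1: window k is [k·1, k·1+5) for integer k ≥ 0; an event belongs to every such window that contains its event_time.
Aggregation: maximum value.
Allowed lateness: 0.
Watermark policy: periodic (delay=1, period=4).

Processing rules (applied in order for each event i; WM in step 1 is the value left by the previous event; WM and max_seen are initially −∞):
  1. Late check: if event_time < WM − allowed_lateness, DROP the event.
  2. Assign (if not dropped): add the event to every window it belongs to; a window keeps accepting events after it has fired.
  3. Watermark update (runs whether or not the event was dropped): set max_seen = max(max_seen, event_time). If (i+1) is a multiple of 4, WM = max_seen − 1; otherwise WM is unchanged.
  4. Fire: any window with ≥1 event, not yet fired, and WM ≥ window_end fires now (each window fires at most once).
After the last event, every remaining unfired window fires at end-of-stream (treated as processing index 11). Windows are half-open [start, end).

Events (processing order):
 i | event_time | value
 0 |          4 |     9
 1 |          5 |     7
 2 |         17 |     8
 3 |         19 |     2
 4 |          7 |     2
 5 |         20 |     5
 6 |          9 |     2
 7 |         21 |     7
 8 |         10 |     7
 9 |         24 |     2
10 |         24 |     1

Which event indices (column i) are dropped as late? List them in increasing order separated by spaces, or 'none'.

i=0 t=4 v=9: → [4,9),[3,8),[2,7),[1,6),[0,5); WM=−∞
i=1 t=5 v=7: → [5,10),[4,9),[3,8),[2,7),[1,6); WM=−∞
i=2 t=17 v=8: → [17,22),[16,21),[15,20),[14,19),[13,18); WM=−∞
i=3 t=19 v=2: → [19,24),[18,23),[17,22),[16,21),[15,20); WM=18; [0,5) fires=9 [1,6) fires=9 [2,7) fires=9 [3,8) fires=9 [4,9) fires=9 [5,10) fires=7 [13,18) fires=8
i=4 t=7 v=2: DROP (t<18-0); WM=18
i=5 t=20 v=5: → [20,25),[19,24),[18,23),[17,22),[16,21); WM=18
i=6 t=9 v=2: DROP (t<18-0); WM=18
i=7 t=21 v=7: → [21,26),[20,25),[19,24),[18,23),[17,22); WM=20; [14,19) fires=8 [15,20) fires=8
i=8 t=10 v=7: DROP (t<20-0); WM=20
i=9 t=24 v=2: → [24,29),[23,28),[22,27),[21,26),[20,25); WM=20
i=10 t=24 v=1: → [24,29),[23,28),[22,27),[21,26),[20,25); WM=20

4 6 8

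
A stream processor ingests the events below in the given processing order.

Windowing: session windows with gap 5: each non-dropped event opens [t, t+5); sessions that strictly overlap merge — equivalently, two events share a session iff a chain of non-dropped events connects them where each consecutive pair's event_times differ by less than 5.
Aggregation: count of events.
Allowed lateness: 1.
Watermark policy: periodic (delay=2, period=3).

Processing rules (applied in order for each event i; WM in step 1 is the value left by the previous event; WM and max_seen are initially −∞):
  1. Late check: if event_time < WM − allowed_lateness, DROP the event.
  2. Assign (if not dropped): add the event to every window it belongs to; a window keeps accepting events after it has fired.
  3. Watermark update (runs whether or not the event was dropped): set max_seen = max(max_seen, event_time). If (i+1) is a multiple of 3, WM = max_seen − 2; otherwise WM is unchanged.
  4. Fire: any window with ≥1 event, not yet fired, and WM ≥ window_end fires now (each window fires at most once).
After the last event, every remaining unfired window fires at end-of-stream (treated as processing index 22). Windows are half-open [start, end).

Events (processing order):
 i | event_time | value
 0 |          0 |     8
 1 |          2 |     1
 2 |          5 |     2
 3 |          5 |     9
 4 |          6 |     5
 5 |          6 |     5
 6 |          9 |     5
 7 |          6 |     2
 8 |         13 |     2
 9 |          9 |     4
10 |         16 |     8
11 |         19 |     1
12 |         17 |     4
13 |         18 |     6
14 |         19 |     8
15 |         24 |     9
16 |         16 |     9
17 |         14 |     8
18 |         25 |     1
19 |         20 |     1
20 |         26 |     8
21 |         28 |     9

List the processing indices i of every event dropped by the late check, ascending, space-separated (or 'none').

9 17 19

i=0 t=0 v=8: → [0,5); WM=−∞
i=1 t=2 v=1: → [0,7); WM=−∞
i=2 t=5 v=2: → [0,10); WM=3
i=3 t=5 v=9: → [0,10); WM=3
i=4 t=6 v=5: → [0,11); WM=3
i=5 t=6 v=5: → [0,11); WM=4
i=6 t=9 v=5: → [0,14); WM=4
i=7 t=6 v=2: → [0,14); WM=4
i=8 t=13 v=2: → [0,18); WM=11
i=9 t=9 v=4: DROP (t<11-1); WM=11
i=10 t=16 v=8: → [0,21); WM=11
i=11 t=19 v=1: → [0,24); WM=17
i=12 t=17 v=4: → [0,24); WM=17
i=13 t=18 v=6: → [0,24); WM=17
i=14 t=19 v=8: → [0,24); WM=17
i=15 t=24 v=9: → [24,29); WM=17
i=16 t=16 v=9: → [0,24); WM=17
i=17 t=14 v=8: DROP (t<17-1); WM=22
i=18 t=25 v=1: → [24,30); WM=22
i=19 t=20 v=1: DROP (t<22-1); WM=22
i=20 t=26 v=8: → [24,31); WM=24
i=21 t=28 v=9: → [24,33); WM=24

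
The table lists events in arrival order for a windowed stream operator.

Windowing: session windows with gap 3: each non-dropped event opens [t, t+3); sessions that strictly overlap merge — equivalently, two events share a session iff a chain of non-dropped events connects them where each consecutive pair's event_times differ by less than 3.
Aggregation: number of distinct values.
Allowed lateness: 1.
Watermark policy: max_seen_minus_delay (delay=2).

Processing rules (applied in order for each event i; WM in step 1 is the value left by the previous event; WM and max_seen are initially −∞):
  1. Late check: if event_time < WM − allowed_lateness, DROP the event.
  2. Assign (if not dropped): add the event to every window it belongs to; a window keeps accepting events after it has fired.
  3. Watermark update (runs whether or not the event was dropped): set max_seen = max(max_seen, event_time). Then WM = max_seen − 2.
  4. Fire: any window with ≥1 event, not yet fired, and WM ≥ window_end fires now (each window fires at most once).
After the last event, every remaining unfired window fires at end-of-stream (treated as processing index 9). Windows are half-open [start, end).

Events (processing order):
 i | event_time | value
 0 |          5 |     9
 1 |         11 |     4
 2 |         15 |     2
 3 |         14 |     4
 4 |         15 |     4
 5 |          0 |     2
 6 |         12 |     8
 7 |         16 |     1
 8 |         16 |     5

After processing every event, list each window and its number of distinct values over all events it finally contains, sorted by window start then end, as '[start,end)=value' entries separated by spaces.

[5,8)=1 [11,19)=5

i=0 t=5 v=9: → [5,8); WM=3
i=1 t=11 v=4: → [11,14); WM=9
i=2 t=15 v=2: → [15,18); WM=13
i=3 t=14 v=4: → [14,18); WM=13
i=4 t=15 v=4: → [14,18); WM=13
i=5 t=0 v=2: DROP (t<13-1); WM=13
i=6 t=12 v=8: → [11,18); WM=13
i=7 t=16 v=1: → [11,19); WM=14
i=8 t=16 v=5: → [11,19); WM=14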